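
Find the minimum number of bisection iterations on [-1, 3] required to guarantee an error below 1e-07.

We need (b-a)/2^n ≤ 1e-07
(3 - (-1))/2^n ≤ 1e-07
4/2^n ≤ 1e-07
2^n ≥ 40000000
n ≥ log₂(40000000) = 25.25
n ≥ 26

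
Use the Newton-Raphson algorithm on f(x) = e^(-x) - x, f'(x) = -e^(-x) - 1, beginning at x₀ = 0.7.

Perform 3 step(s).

f(x) = e^(-x) - x
f'(x) = -e^(-x) - 1
x₀ = 0.7

Newton-Raphson formula: x_{n+1} = x_n - f(x_n)/f'(x_n)

Iteration 1:
  f(0.700000) = -0.203415
  f'(0.700000) = -1.496585
  x_1 = 0.700000 - (-0.203415)/(-1.496585) = 0.564081
Iteration 2:
  f(0.564081) = 0.004802
  f'(0.564081) = -1.568883
  x_2 = 0.564081 - 0.004802/(-1.568883) = 0.567142
Iteration 3:
  f(0.567142) = 0.000003
  f'(0.567142) = -1.567144
  x_3 = 0.567142 - 0.000003/(-1.567144) = 0.567143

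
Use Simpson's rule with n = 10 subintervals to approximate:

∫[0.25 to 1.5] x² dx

f(x) = x²
a = 0.25, b = 1.5, n = 10
h = (b - a)/n = 0.125000

Simpson's rule: (h/3)[f(x₀) + 4f(x₁) + 2f(x₂) + ... + f(xₙ)]

x_0 = 0.2500, f(x_0) = 0.062500, coefficient = 1
x_1 = 0.3750, f(x_1) = 0.140625, coefficient = 4
x_2 = 0.5000, f(x_2) = 0.250000, coefficient = 2
x_3 = 0.6250, f(x_3) = 0.390625, coefficient = 4
x_4 = 0.7500, f(x_4) = 0.562500, coefficient = 2
x_5 = 0.8750, f(x_5) = 0.765625, coefficient = 4
x_6 = 1.0000, f(x_6) = 1.000000, coefficient = 2
x_7 = 1.1250, f(x_7) = 1.265625, coefficient = 4
x_8 = 1.2500, f(x_8) = 1.562500, coefficient = 2
x_9 = 1.3750, f(x_9) = 1.890625, coefficient = 4
x_10 = 1.5000, f(x_10) = 2.250000, coefficient = 1

I ≈ (0.125000/3) × 26.875000 = 1.119792
Exact value: 1.119792
Error: 0.000000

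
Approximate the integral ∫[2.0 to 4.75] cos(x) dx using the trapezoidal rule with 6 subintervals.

f(x) = cos(x)
a = 2.0, b = 4.75, n = 6
h = (b - a)/n = 0.458333

Trapezoidal rule: (h/2)[f(x₀) + 2f(x₁) + 2f(x₂) + ... + f(xₙ)]

x_0 = 2.0000, f(x_0) = -0.416147, coefficient = 1
x_1 = 2.4583, f(x_1) = -0.775519, coefficient = 2
x_2 = 2.9167, f(x_2) = -0.974811, coefficient = 2
x_3 = 3.3750, f(x_3) = -0.972884, coefficient = 2
x_4 = 3.8333, f(x_4) = -0.770137, coefficient = 2
x_5 = 4.2917, f(x_5) = -0.408420, coefficient = 2
x_6 = 4.7500, f(x_6) = 0.037602, coefficient = 1

I ≈ (0.458333/2) × -8.182086 = -1.875061
Exact value: -1.908590
Error: 0.033529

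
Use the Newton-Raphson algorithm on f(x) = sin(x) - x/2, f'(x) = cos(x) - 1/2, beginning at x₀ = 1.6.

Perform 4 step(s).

f(x) = sin(x) - x/2
f'(x) = cos(x) - 1/2
x₀ = 1.6

Newton-Raphson formula: x_{n+1} = x_n - f(x_n)/f'(x_n)

Iteration 1:
  f(1.600000) = 0.199574
  f'(1.600000) = -0.529200
  x_1 = 1.600000 - 0.199574/(-0.529200) = 1.977124
Iteration 2:
  f(1.977124) = -0.069983
  f'(1.977124) = -0.895238
  x_2 = 1.977124 - (-0.069983)/(-0.895238) = 1.898951
Iteration 3:
  f(1.898951) = -0.002837
  f'(1.898951) = -0.822297
  x_3 = 1.898951 - (-0.002837)/(-0.822297) = 1.895501
Iteration 4:
  f(1.895501) = -0.000006
  f'(1.895501) = -0.819029
  x_4 = 1.895501 - (-0.000006)/(-0.819029) = 1.895494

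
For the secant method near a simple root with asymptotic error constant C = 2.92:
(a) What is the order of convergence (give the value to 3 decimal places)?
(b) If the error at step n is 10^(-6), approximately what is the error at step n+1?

(a) Secant method has superlinear convergence with order φ = (1+√5)/2 ≈ 1.618.
    This means |e_{n+1}| ≈ C|e_n|^1.618.

(b) With |e_n| = 10^(-6) and C = 2.92:
    |e_{n+1}| ≈ 2.92 × (10^(-6))^1.618 = 2.92 × 10^(-9.71)

(a) ≈ 1.618 (golden ratio); (b) |e_{n+1}| ≈ 5.717e-10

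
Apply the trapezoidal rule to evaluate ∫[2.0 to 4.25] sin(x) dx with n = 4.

f(x) = sin(x)
a = 2.0, b = 4.25, n = 4
h = (b - a)/n = 0.562500

Trapezoidal rule: (h/2)[f(x₀) + 2f(x₁) + 2f(x₂) + ... + f(xₙ)]

x_0 = 2.0000, f(x_0) = 0.909297, coefficient = 1
x_1 = 2.5625, f(x_1) = 0.547265, coefficient = 2
x_2 = 3.1250, f(x_2) = 0.016592, coefficient = 2
x_3 = 3.6875, f(x_3) = -0.519194, coefficient = 2
x_4 = 4.2500, f(x_4) = -0.894989, coefficient = 1

I ≈ (0.562500/2) × 0.103634 = 0.029147
Exact value: 0.029941
Error: 0.000794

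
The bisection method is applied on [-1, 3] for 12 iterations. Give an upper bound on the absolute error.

Bisection error bound: |error| ≤ (b-a)/2^n
|error| ≤ (3 - (-1))/2^12 = 4/2^12
|error| ≤ 0.0009765625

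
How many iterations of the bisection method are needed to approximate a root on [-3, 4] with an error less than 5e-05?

We need (b-a)/2^n ≤ 5e-05
(4 - (-3))/2^n ≤ 5e-05
7/2^n ≤ 5e-05
2^n ≥ 140000
n ≥ log₂(140000) = 17.10
n ≥ 18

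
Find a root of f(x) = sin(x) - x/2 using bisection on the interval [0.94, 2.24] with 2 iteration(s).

f(x) = sin(x) - x/2
Initial interval: [0.94, 2.24]

Iteration 1:
  c_1 = (0.940000 + 2.240000)/2 = 1.590000
  f(c_1) = f(1.590000) = 0.204816
  f(a) × f(c) ≥ 0, new interval: [1.590000, 2.240000]
Iteration 2:
  c_2 = (1.590000 + 2.240000)/2 = 1.915000
  f(c_2) = f(1.915000) = -0.016156
  f(a) × f(c) < 0, new interval: [1.590000, 1.915000]

After 2 iteration(s), the approximation is c_2 = 1.915000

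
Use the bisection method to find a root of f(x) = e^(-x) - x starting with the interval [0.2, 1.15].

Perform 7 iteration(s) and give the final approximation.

f(x) = e^(-x) - x
Initial interval: [0.2, 1.15]

Iteration 1:
  c_1 = (0.200000 + 1.150000)/2 = 0.675000
  f(c_1) = f(0.675000) = -0.165844
  f(a) × f(c) < 0, new interval: [0.200000, 0.675000]
Iteration 2:
  c_2 = (0.200000 + 0.675000)/2 = 0.437500
  f(c_2) = f(0.437500) = 0.208149
  f(a) × f(c) ≥ 0, new interval: [0.437500, 0.675000]
Iteration 3:
  c_3 = (0.437500 + 0.675000)/2 = 0.556250
  f(c_3) = f(0.556250) = 0.017105
  f(a) × f(c) ≥ 0, new interval: [0.556250, 0.675000]
Iteration 4:
  c_4 = (0.556250 + 0.675000)/2 = 0.615625
  f(c_4) = f(0.615625) = -0.075322
  f(a) × f(c) < 0, new interval: [0.556250, 0.615625]
Iteration 5:
  c_5 = (0.556250 + 0.615625)/2 = 0.585937
  f(c_5) = f(0.585937) = -0.029354
  f(a) × f(c) < 0, new interval: [0.556250, 0.585937]
Iteration 6:
  c_6 = (0.556250 + 0.585937)/2 = 0.571094
  f(c_6) = f(0.571094) = -0.006187
  f(a) × f(c) < 0, new interval: [0.556250, 0.571094]
Iteration 7:
  c_7 = (0.556250 + 0.571094)/2 = 0.563672
  f(c_7) = f(0.563672) = 0.005444
  f(a) × f(c) ≥ 0, new interval: [0.563672, 0.571094]

After 7 iteration(s), the approximation is c_7 = 0.563672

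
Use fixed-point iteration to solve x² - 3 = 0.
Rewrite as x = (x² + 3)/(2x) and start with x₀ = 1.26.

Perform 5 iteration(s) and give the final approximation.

Equation: x² - 3 = 0
Fixed-point form: x = (x² + 3)/(2x)
x₀ = 1.26

x_1 = g(1.260000) = 1.820476
x_2 = g(1.820476) = 1.734198
x_3 = g(1.734198) = 1.732052
x_4 = g(1.732052) = 1.732051
x_5 = g(1.732051) = 1.732051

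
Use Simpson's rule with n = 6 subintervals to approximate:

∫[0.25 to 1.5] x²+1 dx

f(x) = x²+1
a = 0.25, b = 1.5, n = 6
h = (b - a)/n = 0.208333

Simpson's rule: (h/3)[f(x₀) + 4f(x₁) + 2f(x₂) + ... + f(xₙ)]

x_0 = 0.2500, f(x_0) = 1.062500, coefficient = 1
x_1 = 0.4583, f(x_1) = 1.210069, coefficient = 4
x_2 = 0.6667, f(x_2) = 1.444444, coefficient = 2
x_3 = 0.8750, f(x_3) = 1.765625, coefficient = 4
x_4 = 1.0833, f(x_4) = 2.173611, coefficient = 2
x_5 = 1.2917, f(x_5) = 2.668403, coefficient = 4
x_6 = 1.5000, f(x_6) = 3.250000, coefficient = 1

I ≈ (0.208333/3) × 34.125000 = 2.369792
Exact value: 2.369792
Error: 0.000000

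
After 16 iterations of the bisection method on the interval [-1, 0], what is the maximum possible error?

Bisection error bound: |error| ≤ (b-a)/2^n
|error| ≤ (0 - (-1))/2^16 = 1/2^16
|error| ≤ 0.0000152588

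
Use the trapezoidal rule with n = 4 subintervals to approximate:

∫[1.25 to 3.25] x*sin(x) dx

f(x) = x*sin(x)
a = 1.25, b = 3.25, n = 4
h = (b - a)/n = 0.500000

Trapezoidal rule: (h/2)[f(x₀) + 2f(x₁) + 2f(x₂) + ... + f(xₙ)]

x_0 = 1.2500, f(x_0) = 1.186231, coefficient = 1
x_1 = 1.7500, f(x_1) = 1.721975, coefficient = 2
x_2 = 2.2500, f(x_2) = 1.750665, coefficient = 2
x_3 = 2.7500, f(x_3) = 1.049568, coefficient = 2
x_4 = 3.2500, f(x_4) = -0.351634, coefficient = 1

I ≈ (0.500000/2) × 9.879012 = 2.469753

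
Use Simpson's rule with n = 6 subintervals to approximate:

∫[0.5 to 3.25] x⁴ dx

f(x) = x⁴
a = 0.5, b = 3.25, n = 6
h = (b - a)/n = 0.458333

Simpson's rule: (h/3)[f(x₀) + 4f(x₁) + 2f(x₂) + ... + f(xₙ)]

x_0 = 0.5000, f(x_0) = 0.062500, coefficient = 1
x_1 = 0.9583, f(x_1) = 0.843464, coefficient = 4
x_2 = 1.4167, f(x_2) = 4.027826, coefficient = 2
x_3 = 1.8750, f(x_3) = 12.359619, coefficient = 4
x_4 = 2.3333, f(x_4) = 29.641975, coefficient = 2
x_5 = 2.7917, f(x_5) = 60.737127, coefficient = 4
x_6 = 3.2500, f(x_6) = 111.566406, coefficient = 1

I ≈ (0.458333/3) × 474.729348 = 72.528095
Exact value: 72.511914
Error: 0.016181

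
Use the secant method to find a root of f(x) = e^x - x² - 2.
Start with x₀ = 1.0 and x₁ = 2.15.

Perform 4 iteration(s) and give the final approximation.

f(x) = e^x - x² - 2
x₀ = 1.0, x₁ = 2.15

Secant formula: x_{n+1} = x_n - f(x_n)(x_n - x_{n-1})/(f(x_n) - f(x_{n-1}))

Iteration 1:
  f(1.000000) = -0.281718
  f(2.150000) = 1.962358
  x_2 = 2.150000 - 1.962358×(2.150000 - 1.000000)/(1.962358 - (-0.281718))
       = 1.144369
Iteration 2:
  f(2.150000) = 1.962358
  f(1.144369) = -0.169121
  x_3 = 1.144369 - (-0.169121)×(1.144369 - 2.150000)/(-0.169121 - 1.962358)
       = 1.224161
Iteration 3:
  f(1.144369) = -0.169121
  f(1.224161) = -0.097259
  x_4 = 1.224161 - (-0.097259)×(1.224161 - 1.144369)/(-0.097259 - (-0.169121))
       = 1.332152
Iteration 4:
  f(1.224161) = -0.097259
  f(1.332152) = 0.014560
  x_5 = 1.332152 - 0.014560×(1.332152 - 1.224161)/(0.014560 - (-0.097259))
       = 1.318090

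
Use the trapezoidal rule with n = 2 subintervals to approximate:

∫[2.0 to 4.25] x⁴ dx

f(x) = x⁴
a = 2.0, b = 4.25, n = 2
h = (b - a)/n = 1.125000

Trapezoidal rule: (h/2)[f(x₀) + 2f(x₁) + 2f(x₂) + ... + f(xₙ)]

x_0 = 2.0000, f(x_0) = 16.000000, coefficient = 1
x_1 = 3.1250, f(x_1) = 95.367432, coefficient = 2
x_2 = 4.2500, f(x_2) = 326.253906, coefficient = 1

I ≈ (1.125000/2) × 532.988770 = 299.806183
Exact value: 270.915820
Error: 28.890363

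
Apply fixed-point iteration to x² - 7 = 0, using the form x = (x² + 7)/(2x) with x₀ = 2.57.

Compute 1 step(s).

Equation: x² - 7 = 0
Fixed-point form: x = (x² + 7)/(2x)
x₀ = 2.57

x_1 = g(2.570000) = 2.646868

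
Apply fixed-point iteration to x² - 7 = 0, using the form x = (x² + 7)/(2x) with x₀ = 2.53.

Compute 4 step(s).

Equation: x² - 7 = 0
Fixed-point form: x = (x² + 7)/(2x)
x₀ = 2.53

x_1 = g(2.530000) = 2.648399
x_2 = g(2.648399) = 2.645753
x_3 = g(2.645753) = 2.645751
x_4 = g(2.645751) = 2.645751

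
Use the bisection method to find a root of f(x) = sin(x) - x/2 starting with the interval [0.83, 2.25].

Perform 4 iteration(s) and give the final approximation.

f(x) = sin(x) - x/2
Initial interval: [0.83, 2.25]

Iteration 1:
  c_1 = (0.830000 + 2.250000)/2 = 1.540000
  f(c_1) = f(1.540000) = 0.229526
  f(a) × f(c) ≥ 0, new interval: [1.540000, 2.250000]
Iteration 2:
  c_2 = (1.540000 + 2.250000)/2 = 1.895000
  f(c_2) = f(1.895000) = 0.000405
  f(a) × f(c) ≥ 0, new interval: [1.895000, 2.250000]
Iteration 3:
  c_3 = (1.895000 + 2.250000)/2 = 2.072500
  f(c_3) = f(2.072500) = -0.159485
  f(a) × f(c) < 0, new interval: [1.895000, 2.072500]
Iteration 4:
  c_4 = (1.895000 + 2.072500)/2 = 1.983750
  f(c_4) = f(1.983750) = -0.075936
  f(a) × f(c) < 0, new interval: [1.895000, 1.983750]

After 4 iteration(s), the approximation is c_4 = 1.983750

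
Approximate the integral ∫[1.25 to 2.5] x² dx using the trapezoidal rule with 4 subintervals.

f(x) = x²
a = 1.25, b = 2.5, n = 4
h = (b - a)/n = 0.312500

Trapezoidal rule: (h/2)[f(x₀) + 2f(x₁) + 2f(x₂) + ... + f(xₙ)]

x_0 = 1.2500, f(x_0) = 1.562500, coefficient = 1
x_1 = 1.5625, f(x_1) = 2.441406, coefficient = 2
x_2 = 1.8750, f(x_2) = 3.515625, coefficient = 2
x_3 = 2.1875, f(x_3) = 4.785156, coefficient = 2
x_4 = 2.5000, f(x_4) = 6.250000, coefficient = 1

I ≈ (0.312500/2) × 29.296875 = 4.577637
Exact value: 4.557292
Error: 0.020345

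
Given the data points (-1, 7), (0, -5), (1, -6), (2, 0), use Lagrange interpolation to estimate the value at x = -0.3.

Lagrange interpolation formula:
P(x) = Σ yᵢ × Lᵢ(x)
where Lᵢ(x) = Π_{j≠i} (x - xⱼ)/(xᵢ - xⱼ)

L_0(-0.3) = (-0.3 - 0)/(-1 - 0) × (-0.3 - 1)/(-1 - 1) × (-0.3 - 2)/(-1 - 2) = 0.149500
L_1(-0.3) = (-0.3 - (-1))/(0 - (-1)) × (-0.3 - 1)/(0 - 1) × (-0.3 - 2)/(0 - 2) = 1.046500
L_2(-0.3) = (-0.3 - (-1))/(1 - (-1)) × (-0.3 - 0)/(1 - 0) × (-0.3 - 2)/(1 - 2) = -0.241500
L_3(-0.3) = (-0.3 - (-1))/(2 - (-1)) × (-0.3 - 0)/(2 - 0) × (-0.3 - 1)/(2 - 1) = 0.045500

P(-0.3) = 7×L_0(-0.3) + (-5)×L_1(-0.3) + (-6)×L_2(-0.3) + 0×L_3(-0.3)
P(-0.3) = -2.737000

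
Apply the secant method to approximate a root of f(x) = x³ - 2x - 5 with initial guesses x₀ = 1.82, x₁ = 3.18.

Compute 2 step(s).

f(x) = x³ - 2x - 5
x₀ = 1.82, x₁ = 3.18

Secant formula: x_{n+1} = x_n - f(x_n)(x_n - x_{n-1})/(f(x_n) - f(x_{n-1}))

Iteration 1:
  f(1.820000) = -2.611432
  f(3.180000) = 20.797432
  x_2 = 3.180000 - 20.797432×(3.180000 - 1.820000)/(20.797432 - (-2.611432))
       = 1.971718
Iteration 2:
  f(3.180000) = 20.797432
  f(1.971718) = -1.278043
  x_3 = 1.971718 - (-1.278043)×(1.971718 - 3.180000)/(-1.278043 - 20.797432)
       = 2.041671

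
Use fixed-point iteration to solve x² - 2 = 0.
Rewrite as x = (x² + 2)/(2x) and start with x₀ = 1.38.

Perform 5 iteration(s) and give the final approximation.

Equation: x² - 2 = 0
Fixed-point form: x = (x² + 2)/(2x)
x₀ = 1.38

x_1 = g(1.380000) = 1.414638
x_2 = g(1.414638) = 1.414214
x_3 = g(1.414214) = 1.414214
x_4 = g(1.414214) = 1.414214
x_5 = g(1.414214) = 1.414214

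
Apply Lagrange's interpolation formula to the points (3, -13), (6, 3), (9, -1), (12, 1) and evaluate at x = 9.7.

Lagrange interpolation formula:
P(x) = Σ yᵢ × Lᵢ(x)
where Lᵢ(x) = Π_{j≠i} (x - xⱼ)/(xᵢ - xⱼ)

L_0(9.7) = (9.7 - 6)/(3 - 6) × (9.7 - 9)/(3 - 9) × (9.7 - 12)/(3 - 12) = 0.036772
L_1(9.7) = (9.7 - 3)/(6 - 3) × (9.7 - 9)/(6 - 9) × (9.7 - 12)/(6 - 12) = -0.199759
L_2(9.7) = (9.7 - 3)/(9 - 3) × (9.7 - 6)/(9 - 6) × (9.7 - 12)/(9 - 12) = 1.055870
L_3(9.7) = (9.7 - 3)/(12 - 3) × (9.7 - 6)/(12 - 6) × (9.7 - 9)/(12 - 9) = 0.107117

P(9.7) = (-13)×L_0(9.7) + 3×L_1(9.7) + (-1)×L_2(9.7) + 1×L_3(9.7)
P(9.7) = -2.026062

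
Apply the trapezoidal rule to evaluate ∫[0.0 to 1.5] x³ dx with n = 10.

f(x) = x³
a = 0.0, b = 1.5, n = 10
h = (b - a)/n = 0.150000

Trapezoidal rule: (h/2)[f(x₀) + 2f(x₁) + 2f(x₂) + ... + f(xₙ)]

x_0 = 0.0000, f(x_0) = 0.000000, coefficient = 1
x_1 = 0.1500, f(x_1) = 0.003375, coefficient = 2
x_2 = 0.3000, f(x_2) = 0.027000, coefficient = 2
x_3 = 0.4500, f(x_3) = 0.091125, coefficient = 2
x_4 = 0.6000, f(x_4) = 0.216000, coefficient = 2
x_5 = 0.7500, f(x_5) = 0.421875, coefficient = 2
x_6 = 0.9000, f(x_6) = 0.729000, coefficient = 2
x_7 = 1.0500, f(x_7) = 1.157625, coefficient = 2
x_8 = 1.2000, f(x_8) = 1.728000, coefficient = 2
x_9 = 1.3500, f(x_9) = 2.460375, coefficient = 2
x_10 = 1.5000, f(x_10) = 3.375000, coefficient = 1

I ≈ (0.150000/2) × 17.043750 = 1.278281
Exact value: 1.265625
Error: 0.012656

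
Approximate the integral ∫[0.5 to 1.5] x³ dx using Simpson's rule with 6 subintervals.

f(x) = x³
a = 0.5, b = 1.5, n = 6
h = (b - a)/n = 0.166667

Simpson's rule: (h/3)[f(x₀) + 4f(x₁) + 2f(x₂) + ... + f(xₙ)]

x_0 = 0.5000, f(x_0) = 0.125000, coefficient = 1
x_1 = 0.6667, f(x_1) = 0.296296, coefficient = 4
x_2 = 0.8333, f(x_2) = 0.578704, coefficient = 2
x_3 = 1.0000, f(x_3) = 1.000000, coefficient = 4
x_4 = 1.1667, f(x_4) = 1.587963, coefficient = 2
x_5 = 1.3333, f(x_5) = 2.370370, coefficient = 4
x_6 = 1.5000, f(x_6) = 3.375000, coefficient = 1

I ≈ (0.166667/3) × 22.500000 = 1.250000
Exact value: 1.250000
Error: 0.000000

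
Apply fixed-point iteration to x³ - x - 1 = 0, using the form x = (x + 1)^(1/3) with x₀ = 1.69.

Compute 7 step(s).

Equation: x³ - x - 1 = 0
Fixed-point form: x = (x + 1)^(1/3)
x₀ = 1.69

x_1 = g(1.690000) = 1.390755
x_2 = g(1.390755) = 1.337145
x_3 = g(1.337145) = 1.327074
x_4 = g(1.327074) = 1.325165
x_5 = g(1.325165) = 1.324803
x_6 = g(1.324803) = 1.324734
x_7 = g(1.324734) = 1.324721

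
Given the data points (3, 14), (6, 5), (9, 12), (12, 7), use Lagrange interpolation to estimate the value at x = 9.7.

Lagrange interpolation formula:
P(x) = Σ yᵢ × Lᵢ(x)
where Lᵢ(x) = Π_{j≠i} (x - xⱼ)/(xᵢ - xⱼ)

L_0(9.7) = (9.7 - 6)/(3 - 6) × (9.7 - 9)/(3 - 9) × (9.7 - 12)/(3 - 12) = 0.036772
L_1(9.7) = (9.7 - 3)/(6 - 3) × (9.7 - 9)/(6 - 9) × (9.7 - 12)/(6 - 12) = -0.199759
L_2(9.7) = (9.7 - 3)/(9 - 3) × (9.7 - 6)/(9 - 6) × (9.7 - 12)/(9 - 12) = 1.055870
L_3(9.7) = (9.7 - 3)/(12 - 3) × (9.7 - 6)/(12 - 6) × (9.7 - 9)/(12 - 9) = 0.107117

P(9.7) = 14×L_0(9.7) + 5×L_1(9.7) + 12×L_2(9.7) + 7×L_3(9.7)
P(9.7) = 12.936272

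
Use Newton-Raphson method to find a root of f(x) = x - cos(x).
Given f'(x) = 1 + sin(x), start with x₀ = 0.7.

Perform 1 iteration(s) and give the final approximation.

f(x) = x - cos(x)
f'(x) = 1 + sin(x)
x₀ = 0.7

Newton-Raphson formula: x_{n+1} = x_n - f(x_n)/f'(x_n)

Iteration 1:
  f(0.700000) = -0.064842
  f'(0.700000) = 1.644218
  x_1 = 0.700000 - (-0.064842)/1.644218 = 0.739436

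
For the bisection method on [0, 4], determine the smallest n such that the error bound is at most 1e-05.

We need (b-a)/2^n ≤ 1e-05
(4 - 0)/2^n ≤ 1e-05
4/2^n ≤ 1e-05
2^n ≥ 400000
n ≥ log₂(400000) = 18.61
n ≥ 19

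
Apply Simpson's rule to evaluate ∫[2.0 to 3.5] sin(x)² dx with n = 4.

f(x) = sin(x)²
a = 2.0, b = 3.5, n = 4
h = (b - a)/n = 0.375000

Simpson's rule: (h/3)[f(x₀) + 4f(x₁) + 2f(x₂) + ... + f(xₙ)]

x_0 = 2.0000, f(x_0) = 0.826822, coefficient = 1
x_1 = 2.3750, f(x_1) = 0.481199, coefficient = 4
x_2 = 2.7500, f(x_2) = 0.145665, coefficient = 2
x_3 = 3.1250, f(x_3) = 0.000275, coefficient = 4
x_4 = 3.5000, f(x_4) = 0.123049, coefficient = 1

I ≈ (0.375000/3) × 3.167098 = 0.395887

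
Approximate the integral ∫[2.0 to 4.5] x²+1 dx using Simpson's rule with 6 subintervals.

f(x) = x²+1
a = 2.0, b = 4.5, n = 6
h = (b - a)/n = 0.416667

Simpson's rule: (h/3)[f(x₀) + 4f(x₁) + 2f(x₂) + ... + f(xₙ)]

x_0 = 2.0000, f(x_0) = 5.000000, coefficient = 1
x_1 = 2.4167, f(x_1) = 6.840278, coefficient = 4
x_2 = 2.8333, f(x_2) = 9.027778, coefficient = 2
x_3 = 3.2500, f(x_3) = 11.562500, coefficient = 4
x_4 = 3.6667, f(x_4) = 14.444444, coefficient = 2
x_5 = 4.0833, f(x_5) = 17.673611, coefficient = 4
x_6 = 4.5000, f(x_6) = 21.250000, coefficient = 1

I ≈ (0.416667/3) × 217.500000 = 30.208333
Exact value: 30.208333
Error: 0.000000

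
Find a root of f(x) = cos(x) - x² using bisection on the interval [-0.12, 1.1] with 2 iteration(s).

f(x) = cos(x) - x²
Initial interval: [-0.12, 1.1]

Iteration 1:
  c_1 = (-0.120000 + 1.100000)/2 = 0.490000
  f(c_1) = f(0.490000) = 0.642233
  f(a) × f(c) ≥ 0, new interval: [0.490000, 1.100000]
Iteration 2:
  c_2 = (0.490000 + 1.100000)/2 = 0.795000
  f(c_2) = f(0.795000) = 0.068260
  f(a) × f(c) ≥ 0, new interval: [0.795000, 1.100000]

After 2 iteration(s), the approximation is c_2 = 0.795000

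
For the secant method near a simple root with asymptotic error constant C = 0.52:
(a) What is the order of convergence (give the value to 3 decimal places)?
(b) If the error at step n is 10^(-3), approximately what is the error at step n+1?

(a) Secant method has superlinear convergence with order φ = (1+√5)/2 ≈ 1.618.
    This means |e_{n+1}| ≈ C|e_n|^1.618.

(b) With |e_n| = 10^(-3) and C = 0.52:
    |e_{n+1}| ≈ 0.52 × (10^(-3))^1.618 = 0.52 × 10^(-4.85)

(a) ≈ 1.618 (golden ratio); (b) |e_{n+1}| ≈ 7.276e-06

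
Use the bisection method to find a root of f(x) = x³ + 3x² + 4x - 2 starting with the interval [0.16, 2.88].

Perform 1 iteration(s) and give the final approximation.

f(x) = x³ + 3x² + 4x - 2
Initial interval: [0.16, 2.88]

Iteration 1:
  c_1 = (0.160000 + 2.880000)/2 = 1.520000
  f(c_1) = f(1.520000) = 14.523008
  f(a) × f(c) < 0, new interval: [0.160000, 1.520000]

After 1 iteration(s), the approximation is c_1 = 1.520000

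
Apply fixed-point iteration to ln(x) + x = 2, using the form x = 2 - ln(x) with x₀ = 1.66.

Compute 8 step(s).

Equation: ln(x) + x = 2
Fixed-point form: x = 2 - ln(x)
x₀ = 1.66

x_1 = g(1.660000) = 1.493182
x_2 = g(1.493182) = 1.599090
x_3 = g(1.599090) = 1.530565
x_4 = g(1.530565) = 1.574363
x_5 = g(1.574363) = 1.546149
x_6 = g(1.546149) = 1.564233
x_7 = g(1.564233) = 1.552605
x_8 = g(1.552605) = 1.560066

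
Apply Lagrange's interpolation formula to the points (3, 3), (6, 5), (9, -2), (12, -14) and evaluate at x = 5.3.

Lagrange interpolation formula:
P(x) = Σ yᵢ × Lᵢ(x)
where Lᵢ(x) = Π_{j≠i} (x - xⱼ)/(xᵢ - xⱼ)

L_0(5.3) = (5.3 - 6)/(3 - 6) × (5.3 - 9)/(3 - 9) × (5.3 - 12)/(3 - 12) = 0.107117
L_1(5.3) = (5.3 - 3)/(6 - 3) × (5.3 - 9)/(6 - 9) × (5.3 - 12)/(6 - 12) = 1.055870
L_2(5.3) = (5.3 - 3)/(9 - 3) × (5.3 - 6)/(9 - 6) × (5.3 - 12)/(9 - 12) = -0.199759
L_3(5.3) = (5.3 - 3)/(12 - 3) × (5.3 - 6)/(12 - 6) × (5.3 - 9)/(12 - 9) = 0.036772

P(5.3) = 3×L_0(5.3) + 5×L_1(5.3) + (-2)×L_2(5.3) + (-14)×L_3(5.3)
P(5.3) = 5.485420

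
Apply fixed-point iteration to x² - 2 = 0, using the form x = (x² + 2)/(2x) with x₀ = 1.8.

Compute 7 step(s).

Equation: x² - 2 = 0
Fixed-point form: x = (x² + 2)/(2x)
x₀ = 1.8

x_1 = g(1.800000) = 1.455556
x_2 = g(1.455556) = 1.414801
x_3 = g(1.414801) = 1.414214
x_4 = g(1.414214) = 1.414214
x_5 = g(1.414214) = 1.414214
x_6 = g(1.414214) = 1.414214
x_7 = g(1.414214) = 1.414214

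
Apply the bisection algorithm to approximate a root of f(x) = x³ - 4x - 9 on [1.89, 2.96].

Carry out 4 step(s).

f(x) = x³ - 4x - 9
Initial interval: [1.89, 2.96]

Iteration 1:
  c_1 = (1.890000 + 2.960000)/2 = 2.425000
  f(c_1) = f(2.425000) = -4.439484
  f(a) × f(c) ≥ 0, new interval: [2.425000, 2.960000]
Iteration 2:
  c_2 = (2.425000 + 2.960000)/2 = 2.692500
  f(c_2) = f(2.692500) = -0.250570
  f(a) × f(c) ≥ 0, new interval: [2.692500, 2.960000]
Iteration 3:
  c_3 = (2.692500 + 2.960000)/2 = 2.826250
  f(c_3) = f(2.826250) = 2.270206
  f(a) × f(c) < 0, new interval: [2.692500, 2.826250]
Iteration 4:
  c_4 = (2.692500 + 2.826250)/2 = 2.759375
  f(c_4) = f(2.759375) = 0.972796
  f(a) × f(c) < 0, new interval: [2.692500, 2.759375]

After 4 iteration(s), the approximation is c_4 = 2.759375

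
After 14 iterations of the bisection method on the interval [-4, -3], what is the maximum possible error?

Bisection error bound: |error| ≤ (b-a)/2^n
|error| ≤ (-3 - (-4))/2^14 = 1/2^14
|error| ≤ 0.0000610352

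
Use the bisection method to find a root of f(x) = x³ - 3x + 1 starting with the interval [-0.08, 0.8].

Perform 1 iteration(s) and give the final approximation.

f(x) = x³ - 3x + 1
Initial interval: [-0.08, 0.8]

Iteration 1:
  c_1 = (-0.080000 + 0.800000)/2 = 0.360000
  f(c_1) = f(0.360000) = -0.033344
  f(a) × f(c) < 0, new interval: [-0.080000, 0.360000]

After 1 iteration(s), the approximation is c_1 = 0.360000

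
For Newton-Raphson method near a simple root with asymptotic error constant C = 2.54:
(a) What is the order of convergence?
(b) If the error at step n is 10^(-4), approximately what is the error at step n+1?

(a) Newton-Raphson has quadratic (order 2) convergence near simple roots.
    This means |e_{n+1}| ≈ C|e_n|².

(b) With |e_n| = 10^(-4) and C = 2.54:
    |e_{n+1}| ≈ 2.54 × (10^(-4))² = 2.54 × 10^(-8)

(a) 2 (quadratic); (b) |e_{n+1}| ≈ 2.540e-08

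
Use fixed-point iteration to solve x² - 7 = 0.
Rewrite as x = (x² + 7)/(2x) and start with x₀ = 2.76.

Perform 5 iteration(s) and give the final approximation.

Equation: x² - 7 = 0
Fixed-point form: x = (x² + 7)/(2x)
x₀ = 2.76

x_1 = g(2.760000) = 2.648116
x_2 = g(2.648116) = 2.645752
x_3 = g(2.645752) = 2.645751
x_4 = g(2.645751) = 2.645751
x_5 = g(2.645751) = 2.645751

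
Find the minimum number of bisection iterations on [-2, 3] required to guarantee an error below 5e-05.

We need (b-a)/2^n ≤ 5e-05
(3 - (-2))/2^n ≤ 5e-05
5/2^n ≤ 5e-05
2^n ≥ 100000
n ≥ log₂(100000) = 16.61
n ≥ 17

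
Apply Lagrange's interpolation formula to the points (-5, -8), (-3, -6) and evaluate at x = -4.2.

Lagrange interpolation formula:
P(x) = Σ yᵢ × Lᵢ(x)
where Lᵢ(x) = Π_{j≠i} (x - xⱼ)/(xᵢ - xⱼ)

L_0(-4.2) = (-4.2 - (-3))/(-5 - (-3)) = 0.600000
L_1(-4.2) = (-4.2 - (-5))/(-3 - (-5)) = 0.400000

P(-4.2) = (-8)×L_0(-4.2) + (-6)×L_1(-4.2)
P(-4.2) = -7.200000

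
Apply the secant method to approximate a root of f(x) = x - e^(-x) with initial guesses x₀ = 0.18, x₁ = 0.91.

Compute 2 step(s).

f(x) = x - e^(-x)
x₀ = 0.18, x₁ = 0.91

Secant formula: x_{n+1} = x_n - f(x_n)(x_n - x_{n-1})/(f(x_n) - f(x_{n-1}))

Iteration 1:
  f(0.180000) = -0.655270
  f(0.910000) = 0.507476
  x_2 = 0.910000 - 0.507476×(0.910000 - 0.180000)/(0.507476 - (-0.655270))
       = 0.591394
Iteration 2:
  f(0.910000) = 0.507476
  f(0.591394) = 0.037840
  x_3 = 0.591394 - 0.037840×(0.591394 - 0.910000)/(0.037840 - 0.507476)
       = 0.565724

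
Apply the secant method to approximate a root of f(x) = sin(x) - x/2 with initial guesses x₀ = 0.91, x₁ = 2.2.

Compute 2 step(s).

f(x) = sin(x) - x/2
x₀ = 0.91, x₁ = 2.2

Secant formula: x_{n+1} = x_n - f(x_n)(x_n - x_{n-1})/(f(x_n) - f(x_{n-1}))

Iteration 1:
  f(0.910000) = 0.334504
  f(2.200000) = -0.291504
  x_2 = 2.200000 - (-0.291504)×(2.200000 - 0.910000)/(-0.291504 - 0.334504)
       = 1.599305
Iteration 2:
  f(2.200000) = -0.291504
  f(1.599305) = 0.199941
  x_3 = 1.599305 - 0.199941×(1.599305 - 2.200000)/(0.199941 - (-0.291504))
       = 1.843694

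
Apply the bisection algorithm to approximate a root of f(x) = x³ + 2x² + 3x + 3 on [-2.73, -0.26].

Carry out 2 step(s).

f(x) = x³ + 2x² + 3x + 3
Initial interval: [-2.73, -0.26]

Iteration 1:
  c_1 = (-2.730000 + (-0.260000))/2 = -1.495000
  f(c_1) = f(-1.495000) = -0.356312
  f(a) × f(c) ≥ 0, new interval: [-1.495000, -0.260000]
Iteration 2:
  c_2 = (-1.495000 + (-0.260000))/2 = -0.877500
  f(c_2) = f(-0.877500) = 1.231832
  f(a) × f(c) < 0, new interval: [-1.495000, -0.877500]

After 2 iteration(s), the approximation is c_2 = -0.877500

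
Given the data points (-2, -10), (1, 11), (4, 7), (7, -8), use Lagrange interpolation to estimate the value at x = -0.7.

Lagrange interpolation formula:
P(x) = Σ yᵢ × Lᵢ(x)
where Lᵢ(x) = Π_{j≠i} (x - xⱼ)/(xᵢ - xⱼ)

L_0(-0.7) = (-0.7 - 1)/(-2 - 1) × (-0.7 - 4)/(-2 - 4) × (-0.7 - 7)/(-2 - 7) = 0.379772
L_1(-0.7) = (-0.7 - (-2))/(1 - (-2)) × (-0.7 - 4)/(1 - 4) × (-0.7 - 7)/(1 - 7) = 0.871241
L_2(-0.7) = (-0.7 - (-2))/(4 - (-2)) × (-0.7 - 1)/(4 - 1) × (-0.7 - 7)/(4 - 7) = -0.315130
L_3(-0.7) = (-0.7 - (-2))/(7 - (-2)) × (-0.7 - 1)/(7 - 1) × (-0.7 - 4)/(7 - 4) = 0.064117

P(-0.7) = (-10)×L_0(-0.7) + 11×L_1(-0.7) + 7×L_2(-0.7) + (-8)×L_3(-0.7)
P(-0.7) = 3.067086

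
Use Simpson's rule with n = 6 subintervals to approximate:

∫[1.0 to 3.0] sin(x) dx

f(x) = sin(x)
a = 1.0, b = 3.0, n = 6
h = (b - a)/n = 0.333333

Simpson's rule: (h/3)[f(x₀) + 4f(x₁) + 2f(x₂) + ... + f(xₙ)]

x_0 = 1.0000, f(x_0) = 0.841471, coefficient = 1
x_1 = 1.3333, f(x_1) = 0.971938, coefficient = 4
x_2 = 1.6667, f(x_2) = 0.995408, coefficient = 2
x_3 = 2.0000, f(x_3) = 0.909297, coefficient = 4
x_4 = 2.3333, f(x_4) = 0.723086, coefficient = 2
x_5 = 2.6667, f(x_5) = 0.457273, coefficient = 4
x_6 = 3.0000, f(x_6) = 0.141120, coefficient = 1

I ≈ (0.333333/3) × 13.773610 = 1.530401
Exact value: 1.530295
Error: 0.000106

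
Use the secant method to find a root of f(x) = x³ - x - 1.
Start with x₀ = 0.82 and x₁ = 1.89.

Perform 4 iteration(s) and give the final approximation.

f(x) = x³ - x - 1
x₀ = 0.82, x₁ = 1.89

Secant formula: x_{n+1} = x_n - f(x_n)(x_n - x_{n-1})/(f(x_n) - f(x_{n-1}))

Iteration 1:
  f(0.820000) = -1.268632
  f(1.890000) = 3.861269
  x_2 = 1.890000 - 3.861269×(1.890000 - 0.820000)/(3.861269 - (-1.268632))
       = 1.084613
Iteration 2:
  f(1.890000) = 3.861269
  f(1.084613) = -0.808691
  x_3 = 1.084613 - (-0.808691)×(1.084613 - 1.890000)/(-0.808691 - 3.861269)
       = 1.224081
Iteration 3:
  f(1.084613) = -0.808691
  f(1.224081) = -0.389951
  x_4 = 1.224081 - (-0.389951)×(1.224081 - 1.084613)/(-0.389951 - (-0.808691))
       = 1.353960
Iteration 4:
  f(1.224081) = -0.389951
  f(1.353960) = 0.128129
  x_5 = 1.353960 - 0.128129×(1.353960 - 1.224081)/(0.128129 - (-0.389951))
       = 1.321839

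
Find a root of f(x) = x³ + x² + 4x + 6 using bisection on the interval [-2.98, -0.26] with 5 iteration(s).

f(x) = x³ + x² + 4x + 6
Initial interval: [-2.98, -0.26]

Iteration 1:
  c_1 = (-2.980000 + (-0.260000))/2 = -1.620000
  f(c_1) = f(-1.620000) = -2.107128
  f(a) × f(c) ≥ 0, new interval: [-1.620000, -0.260000]
Iteration 2:
  c_2 = (-1.620000 + (-0.260000))/2 = -0.940000
  f(c_2) = f(-0.940000) = 2.293016
  f(a) × f(c) < 0, new interval: [-1.620000, -0.940000]
Iteration 3:
  c_3 = (-1.620000 + (-0.940000))/2 = -1.280000
  f(c_3) = f(-1.280000) = 0.421248
  f(a) × f(c) < 0, new interval: [-1.620000, -1.280000]
Iteration 4:
  c_4 = (-1.620000 + (-1.280000))/2 = -1.450000
  f(c_4) = f(-1.450000) = -0.746125
  f(a) × f(c) ≥ 0, new interval: [-1.450000, -1.280000]
Iteration 5:
  c_5 = (-1.450000 + (-1.280000))/2 = -1.365000
  f(c_5) = f(-1.365000) = -0.140077
  f(a) × f(c) ≥ 0, new interval: [-1.365000, -1.280000]

After 5 iteration(s), the approximation is c_5 = -1.365000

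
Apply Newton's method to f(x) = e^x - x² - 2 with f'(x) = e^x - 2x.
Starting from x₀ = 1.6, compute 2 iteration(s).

f(x) = e^x - x² - 2
f'(x) = e^x - 2x
x₀ = 1.6

Newton-Raphson formula: x_{n+1} = x_n - f(x_n)/f'(x_n)

Iteration 1:
  f(1.600000) = 0.393032
  f'(1.600000) = 1.753032
  x_1 = 1.600000 - 0.393032/1.753032 = 1.375799
Iteration 2:
  f(1.375799) = 0.065415
  f'(1.375799) = 1.206639
  x_2 = 1.375799 - 0.065415/1.206639 = 1.321586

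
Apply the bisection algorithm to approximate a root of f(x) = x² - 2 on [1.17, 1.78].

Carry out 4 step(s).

f(x) = x² - 2
Initial interval: [1.17, 1.78]

Iteration 1:
  c_1 = (1.170000 + 1.780000)/2 = 1.475000
  f(c_1) = f(1.475000) = 0.175625
  f(a) × f(c) < 0, new interval: [1.170000, 1.475000]
Iteration 2:
  c_2 = (1.170000 + 1.475000)/2 = 1.322500
  f(c_2) = f(1.322500) = -0.250994
  f(a) × f(c) ≥ 0, new interval: [1.322500, 1.475000]
Iteration 3:
  c_3 = (1.322500 + 1.475000)/2 = 1.398750
  f(c_3) = f(1.398750) = -0.043498
  f(a) × f(c) ≥ 0, new interval: [1.398750, 1.475000]
Iteration 4:
  c_4 = (1.398750 + 1.475000)/2 = 1.436875
  f(c_4) = f(1.436875) = 0.064610
  f(a) × f(c) < 0, new interval: [1.398750, 1.436875]

After 4 iteration(s), the approximation is c_4 = 1.436875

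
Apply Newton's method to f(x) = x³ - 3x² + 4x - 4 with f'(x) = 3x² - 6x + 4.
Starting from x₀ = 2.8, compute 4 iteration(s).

f(x) = x³ - 3x² + 4x - 4
f'(x) = 3x² - 6x + 4
x₀ = 2.8

Newton-Raphson formula: x_{n+1} = x_n - f(x_n)/f'(x_n)

Iteration 1:
  f(2.800000) = 5.632000
  f'(2.800000) = 10.720000
  x_1 = 2.800000 - 5.632000/10.720000 = 2.274627
Iteration 2:
  f(2.274627) = 1.345480
  f'(2.274627) = 5.874021
  x_2 = 2.274627 - 1.345480/5.874021 = 2.045571
Iteration 3:
  f(2.045571) = 0.188608
  f'(2.045571) = 4.279656
  x_3 = 2.045571 - 0.188608/4.279656 = 2.001500
Iteration 4:
  f(2.001500) = 0.006007
  f'(2.001500) = 4.009007
  x_4 = 2.001500 - 0.006007/4.009007 = 2.000002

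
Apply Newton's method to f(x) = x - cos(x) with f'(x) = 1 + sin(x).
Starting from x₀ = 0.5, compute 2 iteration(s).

f(x) = x - cos(x)
f'(x) = 1 + sin(x)
x₀ = 0.5

Newton-Raphson formula: x_{n+1} = x_n - f(x_n)/f'(x_n)

Iteration 1:
  f(0.500000) = -0.377583
  f'(0.500000) = 1.479426
  x_1 = 0.500000 - (-0.377583)/1.479426 = 0.755222
Iteration 2:
  f(0.755222) = 0.027103
  f'(0.755222) = 1.685451
  x_2 = 0.755222 - 0.027103/1.685451 = 0.739142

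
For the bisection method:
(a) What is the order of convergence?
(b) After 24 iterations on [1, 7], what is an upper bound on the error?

(a) Bisection has linear (order 1) convergence; the error is halved each step.

(b) Error bound = (b-a)/2^n = (7 - 1)/2^{24}
    = 6/2^{24}

(a) 1 (linear); (b) error ≤ 3.58e-07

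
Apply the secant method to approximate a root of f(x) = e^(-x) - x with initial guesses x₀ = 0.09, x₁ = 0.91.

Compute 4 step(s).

f(x) = e^(-x) - x
x₀ = 0.09, x₁ = 0.91

Secant formula: x_{n+1} = x_n - f(x_n)(x_n - x_{n-1})/(f(x_n) - f(x_{n-1}))

Iteration 1:
  f(0.090000) = 0.823931
  f(0.910000) = -0.507476
  x_2 = 0.910000 - (-0.507476)×(0.910000 - 0.090000)/(-0.507476 - 0.823931)
       = 0.597451
Iteration 2:
  f(0.910000) = -0.507476
  f(0.597451) = -0.047238
  x_3 = 0.597451 - (-0.047238)×(0.597451 - 0.910000)/(-0.047238 - (-0.507476))
       = 0.565371
Iteration 3:
  f(0.597451) = -0.047238
  f(0.565371) = 0.002778
  x_4 = 0.565371 - 0.002778×(0.565371 - 0.597451)/(0.002778 - (-0.047238))
       = 0.567153
Iteration 4:
  f(0.565371) = 0.002778
  f(0.567153) = -0.000015
  x_5 = 0.567153 - (-0.000015)×(0.567153 - 0.565371)/(-0.000015 - 0.002778)
       = 0.567143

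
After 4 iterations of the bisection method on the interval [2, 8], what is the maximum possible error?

Bisection error bound: |error| ≤ (b-a)/2^n
|error| ≤ (8 - 2)/2^4 = 6/2^4
|error| ≤ 0.3750000000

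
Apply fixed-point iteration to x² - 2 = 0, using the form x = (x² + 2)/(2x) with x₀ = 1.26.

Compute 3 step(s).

Equation: x² - 2 = 0
Fixed-point form: x = (x² + 2)/(2x)
x₀ = 1.26

x_1 = g(1.260000) = 1.423651
x_2 = g(1.423651) = 1.414245
x_3 = g(1.414245) = 1.414214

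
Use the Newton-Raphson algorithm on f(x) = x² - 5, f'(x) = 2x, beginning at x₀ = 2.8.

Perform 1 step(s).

f(x) = x² - 5
f'(x) = 2x
x₀ = 2.8

Newton-Raphson formula: x_{n+1} = x_n - f(x_n)/f'(x_n)

Iteration 1:
  f(2.800000) = 2.840000
  f'(2.800000) = 5.600000
  x_1 = 2.800000 - 2.840000/5.600000 = 2.292857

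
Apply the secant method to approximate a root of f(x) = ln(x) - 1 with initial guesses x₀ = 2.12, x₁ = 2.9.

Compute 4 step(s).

f(x) = ln(x) - 1
x₀ = 2.12, x₁ = 2.9

Secant formula: x_{n+1} = x_n - f(x_n)(x_n - x_{n-1})/(f(x_n) - f(x_{n-1}))

Iteration 1:
  f(2.120000) = -0.248584
  f(2.900000) = 0.064711
  x_2 = 2.900000 - 0.064711×(2.900000 - 2.120000)/(0.064711 - (-0.248584))
       = 2.738892
Iteration 2:
  f(2.900000) = 0.064711
  f(2.738892) = 0.007553
  x_3 = 2.738892 - 0.007553×(2.738892 - 2.900000)/(0.007553 - 0.064711)
       = 2.717601
Iteration 3:
  f(2.738892) = 0.007553
  f(2.717601) = -0.000250
  x_4 = 2.717601 - (-0.000250)×(2.717601 - 2.738892)/(-0.000250 - 0.007553)
       = 2.718284
Iteration 4:
  f(2.717601) = -0.000250
  f(2.718284) = 0.000001
  x_5 = 2.718284 - 0.000001×(2.718284 - 2.717601)/(0.000001 - (-0.000250))
       = 2.718282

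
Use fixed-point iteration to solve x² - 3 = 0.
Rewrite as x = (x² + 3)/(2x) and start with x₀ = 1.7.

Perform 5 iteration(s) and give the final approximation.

Equation: x² - 3 = 0
Fixed-point form: x = (x² + 3)/(2x)
x₀ = 1.7

x_1 = g(1.700000) = 1.732353
x_2 = g(1.732353) = 1.732051
x_3 = g(1.732051) = 1.732051
x_4 = g(1.732051) = 1.732051
x_5 = g(1.732051) = 1.732051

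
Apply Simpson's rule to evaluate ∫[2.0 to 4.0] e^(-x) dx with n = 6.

f(x) = e^(-x)
a = 2.0, b = 4.0, n = 6
h = (b - a)/n = 0.333333

Simpson's rule: (h/3)[f(x₀) + 4f(x₁) + 2f(x₂) + ... + f(xₙ)]

x_0 = 2.0000, f(x_0) = 0.135335, coefficient = 1
x_1 = 2.3333, f(x_1) = 0.096972, coefficient = 4
x_2 = 2.6667, f(x_2) = 0.069483, coefficient = 2
x_3 = 3.0000, f(x_3) = 0.049787, coefficient = 4
x_4 = 3.3333, f(x_4) = 0.035674, coefficient = 2
x_5 = 3.6667, f(x_5) = 0.025562, coefficient = 4
x_6 = 4.0000, f(x_6) = 0.018316, coefficient = 1

I ≈ (0.333333/3) × 1.053248 = 0.117028
Exact value: 0.117020
Error: 0.000008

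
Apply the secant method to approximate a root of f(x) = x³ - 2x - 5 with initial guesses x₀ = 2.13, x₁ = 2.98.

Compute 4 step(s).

f(x) = x³ - 2x - 5
x₀ = 2.13, x₁ = 2.98

Secant formula: x_{n+1} = x_n - f(x_n)(x_n - x_{n-1})/(f(x_n) - f(x_{n-1}))

Iteration 1:
  f(2.130000) = 0.403597
  f(2.980000) = 15.503592
  x_2 = 2.980000 - 15.503592×(2.980000 - 2.130000)/(15.503592 - 0.403597)
       = 2.107281
Iteration 2:
  f(2.980000) = 15.503592
  f(2.107281) = 0.143100
  x_3 = 2.107281 - 0.143100×(2.107281 - 2.980000)/(0.143100 - 15.503592)
       = 2.099151
Iteration 3:
  f(2.107281) = 0.143100
  f(2.099151) = 0.051466
  x_4 = 2.099151 - 0.051466×(2.099151 - 2.107281)/(0.051466 - 0.143100)
       = 2.094584
Iteration 4:
  f(2.099151) = 0.051466
  f(2.094584) = 0.000365
  x_5 = 2.094584 - 0.000365×(2.094584 - 2.099151)/(0.000365 - 0.051466)
       = 2.094552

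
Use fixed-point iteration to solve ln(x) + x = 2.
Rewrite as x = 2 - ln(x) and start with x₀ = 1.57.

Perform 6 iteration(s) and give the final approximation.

Equation: ln(x) + x = 2
Fixed-point form: x = 2 - ln(x)
x₀ = 1.57

x_1 = g(1.570000) = 1.548924
x_2 = g(1.548924) = 1.562439
x_3 = g(1.562439) = 1.553752
x_4 = g(1.553752) = 1.559327
x_5 = g(1.559327) = 1.555745
x_6 = g(1.555745) = 1.558045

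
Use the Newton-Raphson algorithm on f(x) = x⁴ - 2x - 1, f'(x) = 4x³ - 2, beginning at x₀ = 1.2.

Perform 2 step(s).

f(x) = x⁴ - 2x - 1
f'(x) = 4x³ - 2
x₀ = 1.2

Newton-Raphson formula: x_{n+1} = x_n - f(x_n)/f'(x_n)

Iteration 1:
  f(1.200000) = -1.326400
  f'(1.200000) = 4.912000
  x_1 = 1.200000 - (-1.326400)/4.912000 = 1.470033
Iteration 2:
  f(1.470033) = 0.729838
  f'(1.470033) = 10.706937
  x_2 = 1.470033 - 0.729838/10.706937 = 1.401868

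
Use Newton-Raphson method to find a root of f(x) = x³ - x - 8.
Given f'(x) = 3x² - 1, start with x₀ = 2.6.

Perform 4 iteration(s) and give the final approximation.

f(x) = x³ - x - 8
f'(x) = 3x² - 1
x₀ = 2.6

Newton-Raphson formula: x_{n+1} = x_n - f(x_n)/f'(x_n)

Iteration 1:
  f(2.600000) = 6.976000
  f'(2.600000) = 19.280000
  x_1 = 2.600000 - 6.976000/19.280000 = 2.238174
Iteration 2:
  f(2.238174) = 0.973790
  f'(2.238174) = 14.028272
  x_2 = 2.238174 - 0.973790/14.028272 = 2.168758
Iteration 3:
  f(2.168758) = 0.032020
  f'(2.168758) = 13.110534
  x_3 = 2.168758 - 0.032020/13.110534 = 2.166316
Iteration 4:
  f(2.166316) = 0.000039
  f'(2.166316) = 13.078771
  x_4 = 2.166316 - 0.000039/13.078771 = 2.166313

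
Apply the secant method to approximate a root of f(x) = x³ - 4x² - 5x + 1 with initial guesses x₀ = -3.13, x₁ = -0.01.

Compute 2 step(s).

f(x) = x³ - 4x² - 5x + 1
x₀ = -3.13, x₁ = -0.01

Secant formula: x_{n+1} = x_n - f(x_n)(x_n - x_{n-1})/(f(x_n) - f(x_{n-1}))

Iteration 1:
  f(-3.130000) = -53.201897
  f(-0.010000) = 1.049599
  x_2 = -0.010000 - 1.049599×(-0.010000 - (-3.130000))/(1.049599 - (-53.201897))
       = -0.070362
Iteration 2:
  f(-0.010000) = 1.049599
  f(-0.070362) = 1.331660
  x_3 = -0.070362 - 1.331660×(-0.070362 - (-0.010000))/(1.331660 - 1.049599)
       = 0.214619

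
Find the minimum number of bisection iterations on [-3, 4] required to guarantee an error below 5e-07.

We need (b-a)/2^n ≤ 5e-07
(4 - (-3))/2^n ≤ 5e-07
7/2^n ≤ 5e-07
2^n ≥ 14000000
n ≥ log₂(14000000) = 23.74
n ≥ 24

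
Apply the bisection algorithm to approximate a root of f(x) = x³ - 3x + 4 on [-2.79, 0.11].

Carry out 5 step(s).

f(x) = x³ - 3x + 4
Initial interval: [-2.79, 0.11]

Iteration 1:
  c_1 = (-2.790000 + 0.110000)/2 = -1.340000
  f(c_1) = f(-1.340000) = 5.613896
  f(a) × f(c) < 0, new interval: [-2.790000, -1.340000]
Iteration 2:
  c_2 = (-2.790000 + (-1.340000))/2 = -2.065000
  f(c_2) = f(-2.065000) = 1.389375
  f(a) × f(c) < 0, new interval: [-2.790000, -2.065000]
Iteration 3:
  c_3 = (-2.790000 + (-2.065000))/2 = -2.427500
  f(c_3) = f(-2.427500) = -3.022166
  f(a) × f(c) ≥ 0, new interval: [-2.427500, -2.065000]
Iteration 4:
  c_4 = (-2.427500 + (-2.065000))/2 = -2.246250
  f(c_4) = f(-2.246250) = -0.595017
  f(a) × f(c) ≥ 0, new interval: [-2.246250, -2.065000]
Iteration 5:
  c_5 = (-2.246250 + (-2.065000))/2 = -2.155625
  f(c_5) = f(-2.155625) = 0.450291
  f(a) × f(c) < 0, new interval: [-2.246250, -2.155625]

After 5 iteration(s), the approximation is c_5 = -2.155625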